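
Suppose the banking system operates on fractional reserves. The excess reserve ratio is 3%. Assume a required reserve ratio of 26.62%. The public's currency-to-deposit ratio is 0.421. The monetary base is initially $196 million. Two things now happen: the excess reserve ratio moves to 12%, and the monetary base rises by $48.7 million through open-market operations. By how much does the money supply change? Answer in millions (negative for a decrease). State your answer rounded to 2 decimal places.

Before: m₁ = (1 + 0.421) / (0.2662 + 0.03 + 0.421) ≈ 1.981316, MB₁ = 196, so M₁ = 1.981316 × 196 ≈ 388.3379 million.
After: m₂ = (1 + 0.421) / (0.2662 + 0.12 + 0.421) ≈ 1.760406, MB₂ = 196 + 48.7 = 244.7, so M₂ = 1.760406 × 244.7 ≈ 430.7713 million.
ΔM = M₂ − M₁ = 430.7713 − 388.3379 = 42.4334 million.

$42.43 million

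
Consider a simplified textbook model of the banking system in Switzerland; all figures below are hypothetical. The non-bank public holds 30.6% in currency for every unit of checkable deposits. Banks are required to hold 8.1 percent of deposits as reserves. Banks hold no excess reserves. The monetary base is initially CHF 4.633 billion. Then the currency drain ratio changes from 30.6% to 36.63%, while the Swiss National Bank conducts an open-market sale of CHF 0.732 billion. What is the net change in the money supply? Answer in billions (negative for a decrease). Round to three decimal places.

-3.719 billion

Before: m₁ = (1 + 0.306) / (0.081 + 0.306) ≈ 3.37468, MB₁ = 4.633, so M₁ = 3.37468 × 4.633 ≈ 15.6349 billion.
After: m₂ = (1 + 0.3663) / (0.081 + 0.3663) ≈ 3.05455, MB₂ = 4.633 − 0.732 = 3.901, so M₂ = 3.05455 × 3.901 ≈ 11.9158 billion.
ΔM = M₂ − M₁ = 11.9158 − 15.6349 = -3.7191 billion.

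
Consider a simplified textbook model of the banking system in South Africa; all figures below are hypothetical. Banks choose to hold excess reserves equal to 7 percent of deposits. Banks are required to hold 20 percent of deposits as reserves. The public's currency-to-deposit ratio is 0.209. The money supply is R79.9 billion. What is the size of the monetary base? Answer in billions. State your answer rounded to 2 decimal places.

The money multiplier is m = (1 + c) / (rr + e + c) = (1 + 0.209) / (0.2 + 0.07 + 0.209) ≈ 2.52401.
MB = M / m = 79.9 / 2.52401 ≈ 31.656 billion.

R31.66 billion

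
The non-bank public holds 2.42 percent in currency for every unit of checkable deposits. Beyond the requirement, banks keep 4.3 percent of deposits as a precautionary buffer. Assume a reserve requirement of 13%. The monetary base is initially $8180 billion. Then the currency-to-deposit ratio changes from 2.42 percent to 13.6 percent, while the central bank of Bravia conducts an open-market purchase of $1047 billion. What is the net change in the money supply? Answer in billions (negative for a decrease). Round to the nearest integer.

-8563 billion

Before: m₁ = (1 + 0.0242) / (0.13 + 0.043 + 0.0242) ≈ 5.19371, MB₁ = 8180, so M₁ = 5.19371 × 8180 = 42484.5478 billion.
After: m₂ = (1 + 0.136) / (0.13 + 0.043 + 0.136) ≈ 3.67638, MB₂ = 8180 + 1047 = 9227, so M₂ = 3.67638 × 9227 ≈ 33921.9583 billion.
ΔM = M₂ − M₁ = 33921.9583 − 42484.5478 = -8562.5895 billion.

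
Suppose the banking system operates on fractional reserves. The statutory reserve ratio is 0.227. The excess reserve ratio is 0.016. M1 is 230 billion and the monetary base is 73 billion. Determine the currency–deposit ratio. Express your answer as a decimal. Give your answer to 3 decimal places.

Using m = M/MB = 230/73 ≈ 3.150685. From m = (1 + c)/(c + rr + e), rearranging gives 1 + c = m·(c + rr + e), so c·(1 − m) = m·(rr + e) − 1.
Hence c = [m·(rr + e) − 1]/(1 − m) = [3.150685 × (0.227 + 0.016) − 1] / (1 − 3.150685) ≈ 0.108981.

0.109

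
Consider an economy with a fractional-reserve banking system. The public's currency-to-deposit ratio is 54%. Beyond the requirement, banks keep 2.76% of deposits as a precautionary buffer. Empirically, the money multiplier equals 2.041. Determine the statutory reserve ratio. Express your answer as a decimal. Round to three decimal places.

0.187

Using m = 2.041. Since m = (1 + c)/(c + rr + e), the denominator satisfies c + rr + e = (1 + c)/m = (1 + 0.54) / 2.041 ≈ 0.754532.
With c = 0.54 and e = 0.0276, the statutory reserve ratio is 0.754532 − 0.54 − 0.0276 = 0.186932.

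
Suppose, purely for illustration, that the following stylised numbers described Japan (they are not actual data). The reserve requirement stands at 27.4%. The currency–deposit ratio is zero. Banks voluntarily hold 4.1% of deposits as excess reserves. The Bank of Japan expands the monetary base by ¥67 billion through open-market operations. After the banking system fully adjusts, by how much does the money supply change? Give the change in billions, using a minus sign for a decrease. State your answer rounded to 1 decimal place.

¥212.7 billion

The money multiplier is m = 1 / (rr + e) = 1 / (0.274 + 0.041) ≈ 3.1746.
The purchase adds 67 billion of base, so ΔM = m × ΔMB = 3.1746 × (+67) = 212.6982 billion.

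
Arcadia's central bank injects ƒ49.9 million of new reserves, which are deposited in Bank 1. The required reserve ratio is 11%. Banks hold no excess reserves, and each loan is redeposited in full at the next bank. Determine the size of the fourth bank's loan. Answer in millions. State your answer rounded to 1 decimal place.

Each bank lends a fraction (1 − rr) = 0.8900 of the deposit it receives, so Bank 4 receives 49.9·0.8900^3 and lends 49.9·0.8900^4 ≈ 31.3084 million.

ƒ31.3 million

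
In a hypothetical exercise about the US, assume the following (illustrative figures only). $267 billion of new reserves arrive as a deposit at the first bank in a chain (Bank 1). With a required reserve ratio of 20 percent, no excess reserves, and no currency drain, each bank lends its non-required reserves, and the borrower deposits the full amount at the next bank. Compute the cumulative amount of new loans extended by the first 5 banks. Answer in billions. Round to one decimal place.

$718.0 billion

Bank i lends (1 − rr)^i of the original deposit: Bank 1 lends 267·0.8000 = 213.6000, Bank 2 lends 267·0.8000² = 170.8800, and so on.
Summing a geometric series: total = 267·[0.8000·(1 − 0.8000^5) / (1 − 0.8000)] ≈ 718.0378 billion.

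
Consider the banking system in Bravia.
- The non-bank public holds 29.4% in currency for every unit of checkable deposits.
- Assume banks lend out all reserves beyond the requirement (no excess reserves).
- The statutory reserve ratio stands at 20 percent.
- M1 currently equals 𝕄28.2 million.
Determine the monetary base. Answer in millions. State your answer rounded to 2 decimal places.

𝕄10.77 million

The money multiplier is m = (1 + c) / (rr + c) = (1 + 0.294) / (0.2 + 0.294) ≈ 2.61943.
MB = M / m = 28.2 / 2.61943 ≈ 10.7657 million.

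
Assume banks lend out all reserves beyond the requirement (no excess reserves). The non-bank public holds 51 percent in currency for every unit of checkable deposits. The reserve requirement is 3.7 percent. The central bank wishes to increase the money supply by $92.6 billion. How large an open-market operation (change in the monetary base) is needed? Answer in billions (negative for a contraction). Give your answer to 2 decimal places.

The money multiplier is m = (1 + c) / (rr + c) = (1 + 0.51) / (0.037 + 0.51) ≈ 2.76051.
ΔMB = ΔM / m = (+92.6) / 2.76051 ≈ 33.5445 billion.

$33.54 billion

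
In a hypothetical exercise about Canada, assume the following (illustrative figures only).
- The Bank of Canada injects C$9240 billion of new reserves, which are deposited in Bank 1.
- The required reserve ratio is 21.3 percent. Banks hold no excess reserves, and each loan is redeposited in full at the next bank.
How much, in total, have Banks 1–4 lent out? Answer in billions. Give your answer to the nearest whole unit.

C$21043 billion

Bank i lends (1 − rr)^i of the original deposit: Bank 1 lends 9240·0.7870 = 7271.8800, Bank 2 lends 9240·0.7870² ≈ 5722.9696, and so on.
Summing a geometric series: total = 9240·[0.7870·(1 − 0.7870^4) / (1 − 0.7870)] ≈ 21043.4565 billion.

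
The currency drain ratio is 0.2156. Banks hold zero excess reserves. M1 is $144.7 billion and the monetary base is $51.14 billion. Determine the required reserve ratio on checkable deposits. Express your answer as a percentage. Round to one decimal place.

21.4%

Using m = M/MB = 144.7/51.14 ≈ 2.829488. Since m = (1 + c)/(c + rr + e), the denominator satisfies c + rr + e = (1 + c)/m = (1 + 0.2156) / 2.829488 ≈ 0.429618.
With c = 0.2156 and e = 0, the required reserve ratio on checkable deposits is 0.429618 − 0.2156 − 0 = 0.214018.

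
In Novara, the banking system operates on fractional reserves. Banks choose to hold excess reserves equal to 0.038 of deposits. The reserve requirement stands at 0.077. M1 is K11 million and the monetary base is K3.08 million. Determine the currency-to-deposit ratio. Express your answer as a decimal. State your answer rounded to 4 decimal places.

Using m = M/MB = 11/3.08 ≈ 3.571429. From m = (1 + c)/(c + rr + e), rearranging gives 1 + c = m·(c + rr + e), so c·(1 − m) = m·(rr + e) − 1.
Hence c = [m·(rr + e) − 1]/(1 − m) = [3.571429 × (0.077 + 0.038) − 1] / (1 − 3.571429) ≈ 0.229167.

0.2292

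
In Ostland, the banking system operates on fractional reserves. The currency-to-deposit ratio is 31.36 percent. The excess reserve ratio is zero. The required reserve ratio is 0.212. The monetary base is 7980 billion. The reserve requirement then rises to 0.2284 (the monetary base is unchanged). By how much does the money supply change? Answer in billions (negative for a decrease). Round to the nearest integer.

Initially m₁ = (1 + 0.3136) / (0.212 + 0.3136) ≈ 2.49924, so M₁ = 2.49924 × 7980 = 19943.9352 billion.
After the change m₂ = (1 + 0.3136) / (0.2284 + 0.3136) ≈ 2.42362, so M₂ = 2.42362 × 7980 = 19340.4876 billion.
ΔM = M₂ − M₁ = 19340.4876 − 19943.9352 = -603.4476 billion.

-603 billion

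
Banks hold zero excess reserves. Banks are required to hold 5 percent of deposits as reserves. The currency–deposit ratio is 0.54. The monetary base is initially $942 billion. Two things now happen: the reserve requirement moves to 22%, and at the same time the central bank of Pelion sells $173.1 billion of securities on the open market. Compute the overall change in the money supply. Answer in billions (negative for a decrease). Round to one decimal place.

-900.7 billion

Before: m₁ = (1 + 0.54) / (0.05 + 0.54) ≈ 2.61017, MB₁ = 942, so M₁ = 2.61017 × 942 ≈ 2458.7801 billion.
After: m₂ = (1 + 0.54) / (0.22 + 0.54) ≈ 2.02632, MB₂ = 942 − 173.1 = 768.9, so M₂ = 2.02632 × 768.9 ≈ 1558.0374 billion.
ΔM = M₂ − M₁ = 1558.0374 − 2458.7801 = -900.7427 billion.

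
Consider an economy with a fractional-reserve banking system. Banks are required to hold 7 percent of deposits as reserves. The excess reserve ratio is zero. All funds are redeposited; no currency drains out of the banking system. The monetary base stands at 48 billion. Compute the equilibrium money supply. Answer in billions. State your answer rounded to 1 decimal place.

With no currency drain or excess reserves, the money multiplier is m = 1/rr = 1/0.07 ≈ 14.2857.
Money supply M = m × MB = 14.2857 × 48 = 685.7136 billion.

685.7 billion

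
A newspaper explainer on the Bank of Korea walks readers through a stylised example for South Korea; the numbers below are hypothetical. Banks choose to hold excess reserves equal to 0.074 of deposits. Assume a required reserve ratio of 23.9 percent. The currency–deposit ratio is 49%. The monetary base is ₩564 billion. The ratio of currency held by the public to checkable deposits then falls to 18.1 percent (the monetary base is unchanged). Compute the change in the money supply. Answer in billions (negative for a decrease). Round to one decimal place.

₩301.8 billion

Initially m₁ = (1 + 0.49) / (0.239 + 0.074 + 0.49) ≈ 1.85554, so M₁ = 1.85554 × 564 ≈ 1046.5246 billion.
After the change m₂ = (1 + 0.181) / (0.239 + 0.074 + 0.181) ≈ 2.39069, so M₂ = 2.39069 × 564 ≈ 1348.3492 billion.
ΔM = M₂ − M₁ = 1348.3492 − 1046.5246 = 301.8246 billion.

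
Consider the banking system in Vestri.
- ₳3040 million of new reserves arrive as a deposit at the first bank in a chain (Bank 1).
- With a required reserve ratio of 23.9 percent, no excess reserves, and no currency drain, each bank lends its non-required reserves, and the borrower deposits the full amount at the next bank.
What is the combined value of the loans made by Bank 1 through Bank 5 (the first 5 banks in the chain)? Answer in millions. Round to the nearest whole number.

₳7209 million

Bank i lends (1 − rr)^i of the original deposit: Bank 1 lends 3040·0.7610 = 2313.4400, Bank 2 lends 3040·0.7610² ≈ 1760.5278, and so on.
Summing a geometric series: total = 3040·[0.7610·(1 − 0.7610^5) / (1 − 0.7610)] ≈ 7209.1723 million.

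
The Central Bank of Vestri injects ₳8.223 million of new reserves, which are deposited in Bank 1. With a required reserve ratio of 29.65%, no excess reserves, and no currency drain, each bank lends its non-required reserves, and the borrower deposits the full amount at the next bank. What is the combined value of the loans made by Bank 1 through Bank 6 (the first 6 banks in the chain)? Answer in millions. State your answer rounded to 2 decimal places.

Bank i lends (1 − rr)^i of the original deposit: Bank 1 lends 8.223·0.7035 ≈ 5.7849, Bank 2 lends 8.223·0.7035² ≈ 4.0697, and so on.
Summing a geometric series: total = 8.223·[0.7035·(1 − 0.7035^6) / (1 − 0.7035)] ≈ 17.1454 million.

₳17.15 million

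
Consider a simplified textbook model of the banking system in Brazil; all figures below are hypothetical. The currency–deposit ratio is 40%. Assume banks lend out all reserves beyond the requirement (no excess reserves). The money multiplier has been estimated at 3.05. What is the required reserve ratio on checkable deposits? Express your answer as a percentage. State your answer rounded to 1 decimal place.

5.9%

Using m = 3.05. Since m = (1 + c)/(c + rr + e), the denominator satisfies c + rr + e = (1 + c)/m = (1 + 0.4) / 3.05 ≈ 0.459016.
With c = 0.4 and e = 0, the required reserve ratio on checkable deposits is 0.459016 − 0.4 − 0 = 0.059016.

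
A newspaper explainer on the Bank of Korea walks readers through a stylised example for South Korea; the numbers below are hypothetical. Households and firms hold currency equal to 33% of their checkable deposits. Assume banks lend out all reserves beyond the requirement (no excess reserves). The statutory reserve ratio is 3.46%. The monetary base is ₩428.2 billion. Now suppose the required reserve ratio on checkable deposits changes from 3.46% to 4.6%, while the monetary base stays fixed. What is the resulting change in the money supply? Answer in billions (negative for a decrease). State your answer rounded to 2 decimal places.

Initially m₁ = (1 + 0.33) / (0.0346 + 0.33) ≈ 3.647833, so M₁ = 3.647833 × 428.2 ≈ 1562.0021 billion.
After the change m₂ = (1 + 0.33) / (0.046 + 0.33) ≈ 3.537234, so M₂ = 3.537234 × 428.2 ≈ 1514.6436 billion.
ΔM = M₂ − M₁ = 1514.6436 − 1562.0021 = -47.3585 billion.

-47.36 billion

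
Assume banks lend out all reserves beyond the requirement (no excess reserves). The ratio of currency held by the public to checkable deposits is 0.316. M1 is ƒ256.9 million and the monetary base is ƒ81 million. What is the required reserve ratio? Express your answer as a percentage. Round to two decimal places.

Using m = M/MB = 256.9/81 ≈ 3.171605. Since m = (1 + c)/(c + rr + e), the denominator satisfies c + rr + e = (1 + c)/m = (1 + 0.316) / 3.171605 ≈ 0.414932.
With c = 0.316 and e = 0, the required reserve ratio is 0.414932 − 0.316 − 0 = 0.098932.

9.89%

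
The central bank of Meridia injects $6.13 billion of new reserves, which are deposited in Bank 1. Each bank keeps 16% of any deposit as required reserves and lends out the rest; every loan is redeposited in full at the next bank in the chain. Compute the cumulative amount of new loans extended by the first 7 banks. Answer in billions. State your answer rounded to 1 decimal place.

$22.7 billion

Bank i lends (1 − rr)^i of the original deposit: Bank 1 lends 6.13·0.8400 = 5.1492, Bank 2 lends 6.13·0.8400² ≈ 4.3253, and so on.
Summing a geometric series: total = 6.13·[0.8400·(1 − 0.8400^7) / (1 − 0.8400)] ≈ 22.6858 billion.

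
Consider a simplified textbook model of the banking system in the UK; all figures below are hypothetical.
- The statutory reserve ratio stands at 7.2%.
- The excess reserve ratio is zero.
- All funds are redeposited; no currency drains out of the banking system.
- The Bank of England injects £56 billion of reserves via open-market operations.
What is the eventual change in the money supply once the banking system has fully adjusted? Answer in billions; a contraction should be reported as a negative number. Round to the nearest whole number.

The simple money multiplier is m = 1/rr = 1/0.072 ≈ 13.8889.
An open-market purchase increases the monetary base by 56 billion, so ΔM = m × ΔMB = 13.8889 × 56 = 777.7784 billion.

£778 billion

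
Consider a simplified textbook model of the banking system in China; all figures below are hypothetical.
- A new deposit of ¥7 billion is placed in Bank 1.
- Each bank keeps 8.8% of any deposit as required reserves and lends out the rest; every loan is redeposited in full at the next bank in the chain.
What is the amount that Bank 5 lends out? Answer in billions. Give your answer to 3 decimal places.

¥4.416 billion

Each bank lends a fraction (1 − rr) = 0.9120 of the deposit it receives, so Bank 5 receives 7·0.9120^4 and lends 7·0.9120^5 ≈ 4.4164 billion.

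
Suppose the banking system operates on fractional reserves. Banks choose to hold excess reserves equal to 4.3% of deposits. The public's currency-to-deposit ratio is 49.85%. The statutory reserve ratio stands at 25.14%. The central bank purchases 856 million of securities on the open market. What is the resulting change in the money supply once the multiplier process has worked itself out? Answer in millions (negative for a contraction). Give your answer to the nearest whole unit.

1618 million

The money multiplier is m = (1 + c) / (rr + e + c) = (1 + 0.4985) / (0.2514 + 0.043 + 0.4985) ≈ 1.8899.
The purchase adds 856 million of base, so ΔM = m × ΔMB = 1.8899 × (+856) = 1617.7544 million.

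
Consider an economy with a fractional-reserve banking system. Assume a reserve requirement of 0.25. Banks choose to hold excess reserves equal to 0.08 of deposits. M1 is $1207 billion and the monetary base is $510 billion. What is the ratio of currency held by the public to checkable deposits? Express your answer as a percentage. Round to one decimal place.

16.0%

Using m = M/MB = 1207/510 ≈ 2.366667. From m = (1 + c)/(c + rr + e), rearranging gives 1 + c = m·(c + rr + e), so c·(1 − m) = m·(rr + e) − 1.
Hence c = [m·(rr + e) − 1]/(1 − m) = [2.366667 × (0.25 + 0.08) − 1] / (1 − 2.366667) ≈ 0.160244.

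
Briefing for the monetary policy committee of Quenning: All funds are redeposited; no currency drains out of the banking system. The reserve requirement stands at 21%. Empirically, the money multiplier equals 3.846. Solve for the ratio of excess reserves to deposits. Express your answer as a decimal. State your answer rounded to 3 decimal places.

Using m = 3.846. Since m = (1 + c)/(c + rr + e), the denominator satisfies c + rr + e = (1 + c)/m = (1 + 0) / 3.846 ≈ 0.260010.
With c = 0 and rr = 0.21, the ratio of excess reserves to deposits is 0.260010 − 0 − 0.21 = 0.05001.

0.050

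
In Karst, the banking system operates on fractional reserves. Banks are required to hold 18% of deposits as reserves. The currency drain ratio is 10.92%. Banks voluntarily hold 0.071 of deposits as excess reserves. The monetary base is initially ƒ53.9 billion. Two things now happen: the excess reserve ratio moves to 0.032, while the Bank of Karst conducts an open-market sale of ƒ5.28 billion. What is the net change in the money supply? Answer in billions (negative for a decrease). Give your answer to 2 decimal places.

ƒ1.92 billion

Before: m₁ = (1 + 0.1092) / (0.18 + 0.071 + 0.1092) ≈ 3.07940, MB₁ = 53.9, so M₁ = 3.07940 × 53.9 ≈ 165.9797 billion.
After: m₂ = (1 + 0.1092) / (0.18 + 0.032 + 0.1092) ≈ 3.45330, MB₂ = 53.9 − 5.28 = 48.62, so M₂ = 3.45330 × 48.62 ≈ 167.8994 billion.
ΔM = M₂ − M₁ = 167.8994 − 165.9797 = 1.9197 billion.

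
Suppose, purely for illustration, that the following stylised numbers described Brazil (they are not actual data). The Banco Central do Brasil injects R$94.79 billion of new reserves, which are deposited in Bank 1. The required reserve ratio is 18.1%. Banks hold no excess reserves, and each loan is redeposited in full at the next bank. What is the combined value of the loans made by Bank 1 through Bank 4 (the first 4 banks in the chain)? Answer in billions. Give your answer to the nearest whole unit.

R$236 billion

Bank i lends (1 − rr)^i of the original deposit: Bank 1 lends 94.79·0.8190 ≈ 77.6330, Bank 2 lends 94.79·0.8190² ≈ 63.5814, and so on.
Summing a geometric series: total = 94.79·[0.8190·(1 − 0.8190^4) / (1 − 0.8190)] ≈ 235.9356 billion.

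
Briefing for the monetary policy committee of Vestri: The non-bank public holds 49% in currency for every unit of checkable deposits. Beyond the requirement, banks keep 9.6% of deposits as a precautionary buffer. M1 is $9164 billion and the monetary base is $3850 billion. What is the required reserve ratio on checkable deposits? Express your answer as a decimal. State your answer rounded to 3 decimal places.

0.040

Using m = M/MB = 9164/3850 ≈ 2.380260. Since m = (1 + c)/(c + rr + e), the denominator satisfies c + rr + e = (1 + c)/m = (1 + 0.49) / 2.380260 ≈ 0.625982.
With c = 0.49 and e = 0.096, the required reserve ratio on checkable deposits is 0.625982 − 0.49 − 0.096 = 0.039982.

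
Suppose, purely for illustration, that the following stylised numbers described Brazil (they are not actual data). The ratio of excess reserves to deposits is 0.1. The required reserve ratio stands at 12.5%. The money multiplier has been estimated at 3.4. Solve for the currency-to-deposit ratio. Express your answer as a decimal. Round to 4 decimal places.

Using m = 3.4. From m = (1 + c)/(c + rr + e), rearranging gives 1 + c = m·(c + rr + e), so c·(1 − m) = m·(rr + e) − 1.
Hence c = [m·(rr + e) − 1]/(1 − m) = [3.4 × (0.125 + 0.1) − 1] / (1 − 3.4) ≈ 0.097917.

0.0979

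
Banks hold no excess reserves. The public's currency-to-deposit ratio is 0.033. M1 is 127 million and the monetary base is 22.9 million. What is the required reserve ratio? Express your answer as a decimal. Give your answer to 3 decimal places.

Using m = M/MB = 127/22.9 ≈ 5.545852. Since m = (1 + c)/(c + rr + e), the denominator satisfies c + rr + e = (1 + c)/m = (1 + 0.033) / 5.545852 ≈ 0.186265.
With c = 0.033 and e = 0, the required reserve ratio is 0.186265 − 0.033 − 0 = 0.153265.

0.153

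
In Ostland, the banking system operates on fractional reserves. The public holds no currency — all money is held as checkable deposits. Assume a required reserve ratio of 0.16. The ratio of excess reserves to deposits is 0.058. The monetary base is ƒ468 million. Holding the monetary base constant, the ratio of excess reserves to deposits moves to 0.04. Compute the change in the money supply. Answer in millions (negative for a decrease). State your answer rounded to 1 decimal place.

Initially m₁ = 1 / (0.16 + 0.058) ≈ 4.58716, so M₁ = 4.58716 × 468 ≈ 2146.7909 million.
After the change m₂ = 1 / (0.16 + 0.04) = 5, so M₂ = 5 × 468 = 2340 million.
ΔM = M₂ − M₁ = 2340 − 2146.7909 = 193.2091 million.

ƒ193.2 million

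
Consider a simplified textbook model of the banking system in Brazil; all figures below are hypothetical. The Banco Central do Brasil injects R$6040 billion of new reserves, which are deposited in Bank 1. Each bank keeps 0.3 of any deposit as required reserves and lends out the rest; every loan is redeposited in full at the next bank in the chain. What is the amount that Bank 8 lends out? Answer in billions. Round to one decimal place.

Each bank lends a fraction (1 − rr) = 0.7000 of the deposit it receives, so Bank 8 receives 6040·0.7000^7 and lends 6040·0.7000^8 ≈ 348.1940 billion.

R$348.2 billion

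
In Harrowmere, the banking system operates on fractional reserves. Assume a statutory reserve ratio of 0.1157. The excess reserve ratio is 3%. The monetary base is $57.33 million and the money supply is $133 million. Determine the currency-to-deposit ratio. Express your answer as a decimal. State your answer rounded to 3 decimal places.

0.502

Using m = M/MB = 133/57.33 ≈ 2.319902. From m = (1 + c)/(c + rr + e), rearranging gives 1 + c = m·(c + rr + e), so c·(1 − m) = m·(rr + e) − 1.
Hence c = [m·(rr + e) − 1]/(1 − m) = [2.319902 × (0.1157 + 0.03) − 1] / (1 − 2.319902) ≈ 0.501545.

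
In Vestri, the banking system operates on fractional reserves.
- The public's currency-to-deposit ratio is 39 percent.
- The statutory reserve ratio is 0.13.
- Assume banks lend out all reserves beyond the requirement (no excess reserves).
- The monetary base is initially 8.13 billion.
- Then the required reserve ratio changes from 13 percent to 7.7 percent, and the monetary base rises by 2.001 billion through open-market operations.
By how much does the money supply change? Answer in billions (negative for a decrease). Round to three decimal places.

8.422 billion

Before: m₁ = (1 + 0.39) / (0.13 + 0.39) ≈ 2.673077, MB₁ = 8.13, so M₁ = 2.673077 × 8.13 ≈ 21.7321 billion.
After: m₂ = (1 + 0.39) / (0.077 + 0.39) ≈ 2.976445, MB₂ = 8.13 + 2.001 = 10.131, so M₂ = 2.976445 × 10.131 ≈ 30.1544 billion.
ΔM = M₂ − M₁ = 30.1544 − 21.7321 = 8.4223 billion.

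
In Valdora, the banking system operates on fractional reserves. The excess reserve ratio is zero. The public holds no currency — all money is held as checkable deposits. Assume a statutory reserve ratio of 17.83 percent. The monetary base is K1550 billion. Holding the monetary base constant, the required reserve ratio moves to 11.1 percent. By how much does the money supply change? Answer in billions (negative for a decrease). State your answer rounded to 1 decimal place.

Initially m₁ = 1 / (0.1783) ≈ 5.608525, so M₁ = 5.608525 × 1550 ≈ 8693.2138 billion.
After the change m₂ = 1 / (0.111) ≈ 9.009009, so M₂ = 9.009009 × 1550 ≈ 13963.964 billion.
ΔM = M₂ − M₁ = 13963.964 − 8693.2138 = 5270.7502 billion.

K5270.8 billion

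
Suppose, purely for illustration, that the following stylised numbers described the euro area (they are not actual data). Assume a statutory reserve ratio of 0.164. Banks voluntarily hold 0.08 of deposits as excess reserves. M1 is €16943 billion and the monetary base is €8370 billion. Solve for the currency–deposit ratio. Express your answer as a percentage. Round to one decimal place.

49.4%

Using m = M/MB = 16943/8370 ≈ 2.024253. From m = (1 + c)/(c + rr + e), rearranging gives 1 + c = m·(c + rr + e), so c·(1 − m) = m·(rr + e) − 1.
Hence c = [m·(rr + e) − 1]/(1 − m) = [2.024253 × (0.164 + 0.08) − 1] / (1 − 2.024253) ≈ 0.494099.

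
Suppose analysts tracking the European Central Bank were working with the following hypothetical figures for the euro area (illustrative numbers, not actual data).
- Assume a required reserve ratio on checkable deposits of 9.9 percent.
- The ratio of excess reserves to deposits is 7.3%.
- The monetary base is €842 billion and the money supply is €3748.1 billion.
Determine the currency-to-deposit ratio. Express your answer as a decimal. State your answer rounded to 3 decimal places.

Using m = M/MB = 3748.1/842 ≈ 4.451425. From m = (1 + c)/(c + rr + e), rearranging gives 1 + c = m·(c + rr + e), so c·(1 − m) = m·(rr + e) − 1.
Hence c = [m·(rr + e) − 1]/(1 − m) = [4.451425 × (0.099 + 0.073) − 1] / (1 − 4.451425) ≈ 0.067901.

0.068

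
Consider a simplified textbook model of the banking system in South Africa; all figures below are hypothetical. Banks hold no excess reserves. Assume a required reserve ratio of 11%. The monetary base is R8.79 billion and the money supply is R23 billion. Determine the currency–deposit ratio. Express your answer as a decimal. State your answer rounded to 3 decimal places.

Using m = M/MB = 23/8.79 ≈ 2.616610. From m = (1 + c)/(c + rr + e), rearranging gives 1 + c = m·(c + rr + e), so c·(1 − m) = m·(rr + e) − 1.
Hence c = [m·(rr + e) − 1]/(1 − m) = [2.616610 × (0.11 + 0) − 1] / (1 − 2.616610) ≈ 0.440535.

0.441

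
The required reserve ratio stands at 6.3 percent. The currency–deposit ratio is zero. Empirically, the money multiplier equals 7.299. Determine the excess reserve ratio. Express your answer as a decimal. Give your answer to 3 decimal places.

0.074

Using m = 7.299. Since m = (1 + c)/(c + rr + e), the denominator satisfies c + rr + e = (1 + c)/m = (1 + 0) / 7.299 ≈ 0.137005.
With c = 0 and rr = 0.063, the excess reserve ratio is 0.137005 − 0 − 0.063 = 0.074005.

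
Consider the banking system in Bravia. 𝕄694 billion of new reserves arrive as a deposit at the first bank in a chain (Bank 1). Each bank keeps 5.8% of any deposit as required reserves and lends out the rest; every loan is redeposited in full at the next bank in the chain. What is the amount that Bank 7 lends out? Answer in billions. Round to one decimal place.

𝕄456.8 billion

Each bank lends a fraction (1 − rr) = 0.9420 of the deposit it receives, so Bank 7 receives 694·0.9420^6 and lends 694·0.9420^7 ≈ 456.7892 billion.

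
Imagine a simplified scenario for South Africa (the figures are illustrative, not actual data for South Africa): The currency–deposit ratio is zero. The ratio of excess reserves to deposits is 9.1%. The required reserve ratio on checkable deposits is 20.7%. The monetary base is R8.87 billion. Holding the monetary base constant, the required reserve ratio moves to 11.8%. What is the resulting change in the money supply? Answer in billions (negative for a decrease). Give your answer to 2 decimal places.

Initially m₁ = 1 / (0.207 + 0.091) ≈ 3.3557, so M₁ = 3.3557 × 8.87 ≈ 29.7651 billion.
After the change m₂ = 1 / (0.118 + 0.091) ≈ 4.7847, so M₂ = 4.7847 × 8.87 ≈ 42.4403 billion.
ΔM = M₂ − M₁ = 42.4403 − 29.7651 = 12.6752 billion.

R12.68 billion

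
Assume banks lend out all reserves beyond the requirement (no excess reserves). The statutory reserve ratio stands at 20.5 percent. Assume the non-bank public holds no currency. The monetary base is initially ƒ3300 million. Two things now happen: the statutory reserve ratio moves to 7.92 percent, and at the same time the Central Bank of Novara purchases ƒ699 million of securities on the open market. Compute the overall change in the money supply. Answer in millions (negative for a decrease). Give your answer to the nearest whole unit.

Before: m₁ = 1 / (0.205) ≈ 4.87805, MB₁ = 3300, so M₁ = 4.87805 × 3300 = 16097.565 million.
After: m₂ = 1 / (0.0792) ≈ 12.62626, MB₂ = 3300 + 699 = 3999, so M₂ = 12.62626 × 3999 ≈ 50492.4137 million.
ΔM = M₂ − M₁ = 50492.4137 − 16097.565 = 34394.8487 million.

ƒ34395 million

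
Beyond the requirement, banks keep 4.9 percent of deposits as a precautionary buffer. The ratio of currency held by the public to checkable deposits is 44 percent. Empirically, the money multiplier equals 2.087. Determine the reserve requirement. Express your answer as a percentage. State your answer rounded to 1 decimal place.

Using m = 2.087. Since m = (1 + c)/(c + rr + e), the denominator satisfies c + rr + e = (1 + c)/m = (1 + 0.44) / 2.087 ≈ 0.689986.
With c = 0.44 and e = 0.049, the reserve requirement is 0.689986 − 0.44 − 0.049 = 0.200986.

20.1%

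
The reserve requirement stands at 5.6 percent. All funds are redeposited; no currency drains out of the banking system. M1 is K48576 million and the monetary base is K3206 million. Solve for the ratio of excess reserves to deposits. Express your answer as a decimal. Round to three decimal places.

0.010

Using m = M/MB = 48576/3206 ≈ 15.151591. Since m = (1 + c)/(c + rr + e), the denominator satisfies c + rr + e = (1 + c)/m = (1 + 0) / 15.151591 ≈ 0.066000.
With c = 0 and rr = 0.056, the ratio of excess reserves to deposits is 0.066000 − 0 − 0.056 = 0.01.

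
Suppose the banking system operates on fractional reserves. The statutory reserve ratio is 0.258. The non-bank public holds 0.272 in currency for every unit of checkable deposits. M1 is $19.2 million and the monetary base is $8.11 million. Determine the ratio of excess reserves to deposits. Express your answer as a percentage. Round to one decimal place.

0.7%

Using m = M/MB = 19.2/8.11 ≈ 2.367448. Since m = (1 + c)/(c + rr + e), the denominator satisfies c + rr + e = (1 + c)/m = (1 + 0.272) / 2.367448 ≈ 0.537287.
With c = 0.272 and rr = 0.258, the ratio of excess reserves to deposits is 0.537287 − 0.272 − 0.258 = 0.007287.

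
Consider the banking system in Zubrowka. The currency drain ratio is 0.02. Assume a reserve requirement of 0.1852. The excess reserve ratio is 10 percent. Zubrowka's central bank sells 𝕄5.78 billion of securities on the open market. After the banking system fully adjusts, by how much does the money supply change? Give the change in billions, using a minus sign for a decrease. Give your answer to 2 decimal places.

-19.32 billion

The money multiplier is m = (1 + c) / (rr + e + c) = (1 + 0.02) / (0.1852 + 0.1 + 0.02) ≈ 3.3421.
The sale removes 5.78 billion of base, so ΔM = m × ΔMB = 3.3421 × (−5.78) ≈ -19.3173 billion.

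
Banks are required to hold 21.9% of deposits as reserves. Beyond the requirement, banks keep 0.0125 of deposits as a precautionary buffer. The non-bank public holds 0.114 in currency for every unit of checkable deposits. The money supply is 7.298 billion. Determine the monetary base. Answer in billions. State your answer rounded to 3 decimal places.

2.263 billion

The money multiplier is m = (1 + c) / (rr + e + c) = (1 + 0.114) / (0.219 + 0.0125 + 0.114) ≈ 3.22431.
MB = M / m = 7.298 / 3.22431 ≈ 2.2634 billion.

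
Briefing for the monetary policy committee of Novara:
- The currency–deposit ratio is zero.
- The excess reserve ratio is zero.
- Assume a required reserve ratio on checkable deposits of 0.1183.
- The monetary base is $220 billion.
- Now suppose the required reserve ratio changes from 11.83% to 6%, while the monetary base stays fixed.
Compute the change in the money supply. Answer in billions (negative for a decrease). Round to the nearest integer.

Initially m₁ = 1 / (0.1183) ≈ 8.4531, so M₁ = 8.4531 × 220 = 1859.682 billion.
After the change m₂ = 1 / (0.06) ≈ 16.6667, so M₂ = 16.6667 × 220 = 3666.674 billion.
ΔM = M₂ − M₁ = 3666.674 − 1859.682 = 1806.992 billion.

$1807 billion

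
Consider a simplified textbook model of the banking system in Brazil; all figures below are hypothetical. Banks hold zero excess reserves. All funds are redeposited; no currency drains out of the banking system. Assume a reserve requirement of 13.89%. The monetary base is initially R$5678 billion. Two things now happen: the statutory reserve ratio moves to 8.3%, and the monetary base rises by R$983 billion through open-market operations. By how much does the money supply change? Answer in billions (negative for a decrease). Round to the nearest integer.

R$39375 billion

Before: m₁ = 1 / (0.1389) ≈ 7.19942, MB₁ = 5678, so M₁ = 7.19942 × 5678 ≈ 40878.3068 billion.
After: m₂ = 1 / (0.083) ≈ 12.04819, MB₂ = 5678 + 983 = 6661, so M₂ = 12.04819 × 6661 ≈ 80252.9936 billion.
ΔM = M₂ − M₁ = 80252.9936 − 40878.3068 = 39374.6868 billion.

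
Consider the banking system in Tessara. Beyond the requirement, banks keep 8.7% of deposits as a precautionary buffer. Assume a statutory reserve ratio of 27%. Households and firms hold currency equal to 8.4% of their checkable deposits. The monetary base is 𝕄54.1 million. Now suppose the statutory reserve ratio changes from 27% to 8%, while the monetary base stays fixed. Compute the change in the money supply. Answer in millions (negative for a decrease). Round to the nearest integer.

Initially m₁ = (1 + 0.084) / (0.27 + 0.087 + 0.084) ≈ 2.4580, so M₁ = 2.4580 × 54.1 = 132.9778 million.
After the change m₂ = (1 + 0.084) / (0.08 + 0.087 + 0.084) ≈ 4.3187, so M₂ = 4.3187 × 54.1 ≈ 233.6417 million.
ΔM = M₂ − M₁ = 233.6417 − 132.9778 = 100.6639 million.

𝕄101 million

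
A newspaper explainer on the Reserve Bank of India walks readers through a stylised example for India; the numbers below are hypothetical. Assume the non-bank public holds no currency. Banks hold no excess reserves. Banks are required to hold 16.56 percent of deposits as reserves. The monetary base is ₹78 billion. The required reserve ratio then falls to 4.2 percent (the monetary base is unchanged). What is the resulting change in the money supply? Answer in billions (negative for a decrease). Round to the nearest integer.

₹1386 billion

Initially m₁ = 1 / (0.1656) ≈ 6.0386, so M₁ = 6.0386 × 78 = 471.0108 billion.
After the change m₂ = 1 / (0.042) ≈ 23.8095, so M₂ = 23.8095 × 78 = 1857.141 billion.
ΔM = M₂ − M₁ = 1857.141 − 471.0108 = 1386.1302 billion.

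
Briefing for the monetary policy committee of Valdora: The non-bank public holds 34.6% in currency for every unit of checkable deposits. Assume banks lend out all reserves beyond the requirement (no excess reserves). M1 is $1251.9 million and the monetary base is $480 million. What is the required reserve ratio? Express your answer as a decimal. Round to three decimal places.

0.170

Using m = M/MB = 1251.9/480 = 2.608125. Since m = (1 + c)/(c + rr + e), the denominator satisfies c + rr + e = (1 + c)/m = (1 + 0.346) / 2.608125 ≈ 0.516080.
With c = 0.346 and e = 0, the required reserve ratio is 0.516080 − 0.346 − 0 = 0.17008.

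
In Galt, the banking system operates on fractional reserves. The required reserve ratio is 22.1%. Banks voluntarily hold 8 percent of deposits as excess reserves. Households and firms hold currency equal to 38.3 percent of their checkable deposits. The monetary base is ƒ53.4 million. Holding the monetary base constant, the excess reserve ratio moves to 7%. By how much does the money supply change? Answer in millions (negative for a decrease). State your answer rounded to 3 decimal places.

Initially m₁ = (1 + 0.383) / (0.221 + 0.08 + 0.383) ≈ 2.021930, so M₁ = 2.021930 × 53.4 ≈ 107.9711 million.
After the change m₂ = (1 + 0.383) / (0.221 + 0.07 + 0.383) ≈ 2.051929, so M₂ = 2.051929 × 53.4 ≈ 109.573 million.
ΔM = M₂ − M₁ = 109.573 − 107.9711 = 1.6019 million.

ƒ1.602 million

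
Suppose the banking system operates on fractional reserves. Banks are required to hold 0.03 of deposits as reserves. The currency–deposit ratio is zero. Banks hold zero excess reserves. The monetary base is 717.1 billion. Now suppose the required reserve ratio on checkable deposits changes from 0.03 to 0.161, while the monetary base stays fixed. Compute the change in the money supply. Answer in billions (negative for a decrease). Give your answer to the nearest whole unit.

Initially m₁ = 1 / (0.03) ≈ 33.3333, so M₁ = 33.3333 × 717.1 ≈ 23903.3094 billion.
After the change m₂ = 1 / (0.161) ≈ 6.2112, so M₂ = 6.2112 × 717.1 ≈ 4454.0515 billion.
ΔM = M₂ − M₁ = 4454.0515 − 23903.3094 = -19449.2579 billion.

-19449 billion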